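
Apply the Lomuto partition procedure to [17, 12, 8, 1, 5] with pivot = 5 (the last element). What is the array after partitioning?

Lomuto partition with pivot = 5:

Initial array: [17, 12, 8, 1, 5]

arr[0]=17 > 5: no swap
arr[1]=12 > 5: no swap
arr[2]=8 > 5: no swap
arr[3]=1 <= 5: swap with position 0, array becomes [1, 12, 8, 17, 5]

Place pivot at position 1: [1, 5, 8, 17, 12]
Pivot position: 1

After partitioning with pivot 5, the array becomes [1, 5, 8, 17, 12]. The pivot is placed at index 1. All elements to the left of the pivot are <= 5, and all elements to the right are > 5.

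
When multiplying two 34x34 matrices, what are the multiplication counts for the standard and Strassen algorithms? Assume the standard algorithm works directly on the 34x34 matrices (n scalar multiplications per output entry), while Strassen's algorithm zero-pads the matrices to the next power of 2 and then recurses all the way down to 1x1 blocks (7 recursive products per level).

Matrix multiplication for 34x34 matrices:

Strassen's algorithm requires power-of-2 dimensions. Pad 34x34 to 64x64 (next power of 2).

Standard algorithm: 34^3 = 39304 multiplications
Strassen's algorithm: 7^(log2(64)) = 7^6 = 117649 multiplications
Difference: 39304 - 117649 = -78345 (Strassen uses MORE here due to padding overhead — for small or just-over-power-of-2 n, padding can outweigh the per-level savings)

Standard: 39304 multiplications (34^3). Strassen: 117649 multiplications (7^6, after padding to 64x64). Strassen reduces 8 recursive multiplications to 7 at each level.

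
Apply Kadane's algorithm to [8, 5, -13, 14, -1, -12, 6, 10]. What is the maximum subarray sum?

Using Kadane's algorithm on [8, 5, -13, 14, -1, -12, 6, 10]:

Scanning through the array:
Position 1 (value 5): max_ending_here = 13, max_so_far = 13
Position 2 (value -13): max_ending_here = 0, max_so_far = 13
Position 3 (value 14): max_ending_here = 14, max_so_far = 14
Position 4 (value -1): max_ending_here = 13, max_so_far = 14
Position 5 (value -12): max_ending_here = 1, max_so_far = 14
Position 6 (value 6): max_ending_here = 7, max_so_far = 14
Position 7 (value 10): max_ending_here = 17, max_so_far = 17

Maximum subarray: [8, 5, -13, 14, -1, -12, 6, 10]
Maximum sum: 17

The maximum subarray is [8, 5, -13, 14, -1, -12, 6, 10] with sum 17. This subarray runs from index 0 to index 7.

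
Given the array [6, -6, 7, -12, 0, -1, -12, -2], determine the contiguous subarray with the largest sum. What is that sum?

Using Kadane's algorithm on [6, -6, 7, -12, 0, -1, -12, -2]:

Scanning through the array:
Position 1 (value -6): max_ending_here = 0, max_so_far = 6
Position 2 (value 7): max_ending_here = 7, max_so_far = 7
Position 3 (value -12): max_ending_here = -5, max_so_far = 7
Position 4 (value 0): max_ending_here = 0, max_so_far = 7
Position 5 (value -1): max_ending_here = -1, max_so_far = 7
Position 6 (value -12): max_ending_here = -12, max_so_far = 7
Position 7 (value -2): max_ending_here = -2, max_so_far = 7

Maximum subarray: [6, -6, 7]
Maximum sum: 7

The maximum subarray is [6, -6, 7] with sum 7. This subarray runs from index 0 to index 2.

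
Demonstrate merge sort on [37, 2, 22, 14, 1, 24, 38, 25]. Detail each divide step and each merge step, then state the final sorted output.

Merge sort trace:

Split: [37, 2, 22, 14, 1, 24, 38, 25] -> [37, 2, 22, 14] and [1, 24, 38, 25]
  Split: [37, 2, 22, 14] -> [37, 2] and [22, 14]
    Split: [37, 2] -> [37] and [2]
    Merge: [37] + [2] -> [2, 37]
    Split: [22, 14] -> [22] and [14]
    Merge: [22] + [14] -> [14, 22]
  Merge: [2, 37] + [14, 22] -> [2, 14, 22, 37]
  Split: [1, 24, 38, 25] -> [1, 24] and [38, 25]
    Split: [1, 24] -> [1] and [24]
    Merge: [1] + [24] -> [1, 24]
    Split: [38, 25] -> [38] and [25]
    Merge: [38] + [25] -> [25, 38]
  Merge: [1, 24] + [25, 38] -> [1, 24, 25, 38]
Merge: [2, 14, 22, 37] + [1, 24, 25, 38] -> [1, 2, 14, 22, 24, 25, 37, 38]

Final sorted array: [1, 2, 14, 22, 24, 25, 37, 38]

The merge sort proceeds by recursively splitting the array and merging sorted halves.
After all merges, the sorted array is [1, 2, 14, 22, 24, 25, 37, 38].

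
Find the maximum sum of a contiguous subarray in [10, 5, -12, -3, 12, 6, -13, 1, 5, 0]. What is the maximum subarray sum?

Using Kadane's algorithm on [10, 5, -12, -3, 12, 6, -13, 1, 5, 0]:

Scanning through the array:
Position 1 (value 5): max_ending_here = 15, max_so_far = 15
Position 2 (value -12): max_ending_here = 3, max_so_far = 15
Position 3 (value -3): max_ending_here = 0, max_so_far = 15
Position 4 (value 12): max_ending_here = 12, max_so_far = 15
Position 5 (value 6): max_ending_here = 18, max_so_far = 18
Position 6 (value -13): max_ending_here = 5, max_so_far = 18
Position 7 (value 1): max_ending_here = 6, max_so_far = 18
Position 8 (value 5): max_ending_here = 11, max_so_far = 18
Position 9 (value 0): max_ending_here = 11, max_so_far = 18

Maximum subarray: [10, 5, -12, -3, 12, 6]
Maximum sum: 18

The maximum subarray is [10, 5, -12, -3, 12, 6] with sum 18. This subarray runs from index 0 to index 5.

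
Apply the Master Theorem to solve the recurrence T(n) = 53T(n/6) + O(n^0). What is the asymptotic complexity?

Master Theorem for T(n) = 53T(n/6) + O(n^0):

a = 53, b = 6, c = 0
log_b(a) = log_6(53) = 2.2159

Case 1: c = 0 < log_6(53) = 2.2159
T(n) = O(n^(log_6 53))

For T(n) = 53T(n/6) + O(n^0): log_6(53) = 2.2159. This is Case 1 of the Master Theorem (c < log_b(a), work dominated by leaves), giving O(n^(log_6 53)).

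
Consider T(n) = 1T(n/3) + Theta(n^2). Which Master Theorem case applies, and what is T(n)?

Master Theorem for T(n) = 1T(n/3) + O(n^2):

a = 1, b = 3, c = 2
log_b(a) = log_3(1) = 0.0000

Case 3: c = 2 > log_3(1) = 0.0000
T(n) = O(n^2) = O(n^2)

For T(n) = 1T(n/3) + O(n^2): log_3(1) = 0.0000. This is Case 3 of the Master Theorem (c > log_b(a), work dominated by root), giving O(n^2).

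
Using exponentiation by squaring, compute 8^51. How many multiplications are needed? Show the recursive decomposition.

Computing 8^51 by squaring (build up from 8^1; each line after the first costs one multiplication):

8^1 = 8
8^2 = (8^1)^2 = 8^2 = 64
8^3 = 8 * 8^2 = 8 * 64 = 512
8^6 = (8^3)^2 = 512^2 = 262144
8^12 = (8^6)^2 = 262144^2 = 68719476736
8^24 = (8^12)^2 = 68719476736^2 = 4722366482869645213696
8^25 = 8 * 8^24 = 8 * 4722366482869645213696 = 37778931862957161709568
8^50 = (8^25)^2 = 37778931862957161709568^2 = 1427247692705959881058285969449495136382746624
8^51 = 8 * 8^50 = 8 * 1427247692705959881058285969449495136382746624 = 11417981541647679048466287755595961091061972992

Result: 11417981541647679048466287755595961091061972992
Multiplications needed: 8 (8 lines after 8^1)

8^51 = 11417981541647679048466287755595961091061972992. Using exponentiation by squaring, this requires 8 multiplications. The key idea: if the exponent is even, square the half-power; if odd, multiply by the base once.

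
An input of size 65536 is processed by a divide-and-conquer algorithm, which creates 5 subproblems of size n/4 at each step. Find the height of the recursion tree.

For divide and conquer with division factor 4:

Problem sizes at each level:
Level 0: 65536
Level 1: 16384
Level 2: 4096
Level 3: 1024
Level 4: 256
Level 5: 64
Level 6: 16
Level 7: 4
Level 8: 1

The root is level 0 and the size-1 base case is level 8 (the tree spans levels 0 through 8, i.e. 9 levels counting the root), so the depth is the number of divisions: log_4(65536) = 8

The recursion tree depth is log_4(65536) = 8. At each level, the problem size is divided by 4, so it takes 8 divisions to reduce to a base case of size 1. The algorithm makes 5 recursive calls at each level.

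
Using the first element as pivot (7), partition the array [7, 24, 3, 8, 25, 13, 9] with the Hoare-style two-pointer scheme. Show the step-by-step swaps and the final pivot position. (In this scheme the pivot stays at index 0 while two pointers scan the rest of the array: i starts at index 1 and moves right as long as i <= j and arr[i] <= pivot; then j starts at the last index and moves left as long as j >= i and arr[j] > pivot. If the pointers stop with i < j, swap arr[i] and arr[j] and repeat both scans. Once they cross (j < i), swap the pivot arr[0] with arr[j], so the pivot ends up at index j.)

Hoare-style two-pointer partition with pivot = 7:

Initial array: [7, 24, 3, 8, 25, 13, 9]

Pointers start at i = 1, j = 6.
i stops at index 1 (arr[1]=24 > 7), j stops at index 2 (arr[2]=3 <= 7): swap arr[1] and arr[2], array becomes [7, 3, 24, 8, 25, 13, 9]
i ends at 2, j ends at 1: the pointers have crossed (j < i), so scanning stops.

Swap pivot arr[0] with arr[1] to place pivot at position 1: [3, 7, 24, 8, 25, 13, 9]
Pivot position: 1

After partitioning with pivot 7, the array becomes [3, 7, 24, 8, 25, 13, 9]. The pivot is placed at index 1. All elements to the left of the pivot are <= 7, and all elements to the right are > 7.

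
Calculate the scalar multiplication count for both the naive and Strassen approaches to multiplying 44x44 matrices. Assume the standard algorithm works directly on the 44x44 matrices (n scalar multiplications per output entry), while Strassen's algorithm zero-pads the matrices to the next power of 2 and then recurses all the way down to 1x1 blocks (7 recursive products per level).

Matrix multiplication for 44x44 matrices:

Strassen's algorithm requires power-of-2 dimensions. Pad 44x44 to 64x64 (next power of 2).

Standard algorithm: 44^3 = 85184 multiplications
Strassen's algorithm: 7^(log2(64)) = 7^6 = 117649 multiplications
Difference: 85184 - 117649 = -32465 (Strassen uses MORE here due to padding overhead — for small or just-over-power-of-2 n, padding can outweigh the per-level savings)

Standard: 85184 multiplications (44^3). Strassen: 117649 multiplications (7^6, after padding to 64x64). Strassen reduces 8 recursive multiplications to 7 at each level.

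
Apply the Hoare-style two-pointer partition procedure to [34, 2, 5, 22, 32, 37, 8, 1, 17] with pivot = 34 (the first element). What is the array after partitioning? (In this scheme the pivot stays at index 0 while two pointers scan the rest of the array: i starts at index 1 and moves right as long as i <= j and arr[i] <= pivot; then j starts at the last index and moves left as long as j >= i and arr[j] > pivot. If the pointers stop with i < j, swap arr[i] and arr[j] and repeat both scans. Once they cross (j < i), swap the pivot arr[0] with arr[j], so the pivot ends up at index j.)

Hoare-style two-pointer partition with pivot = 34:

Initial array: [34, 2, 5, 22, 32, 37, 8, 1, 17]

Pointers start at i = 1, j = 8.
i stops at index 5 (arr[5]=37 > 34), j stops at index 8 (arr[8]=17 <= 34): swap arr[5] and arr[8], array becomes [34, 2, 5, 22, 32, 17, 8, 1, 37]
i ends at 8, j ends at 7: the pointers have crossed (j < i), so scanning stops.

Swap pivot arr[0] with arr[7] to place pivot at position 7: [1, 2, 5, 22, 32, 17, 8, 34, 37]
Pivot position: 7

After partitioning with pivot 34, the array becomes [1, 2, 5, 22, 32, 17, 8, 34, 37]. The pivot is placed at index 7. All elements to the left of the pivot are <= 34, and all elements to the right are > 34.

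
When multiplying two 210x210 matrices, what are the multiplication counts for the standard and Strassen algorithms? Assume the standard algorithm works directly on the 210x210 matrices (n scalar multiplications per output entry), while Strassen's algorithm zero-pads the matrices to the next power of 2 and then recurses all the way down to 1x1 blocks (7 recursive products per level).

Matrix multiplication for 210x210 matrices:

Strassen's algorithm requires power-of-2 dimensions. Pad 210x210 to 256x256 (next power of 2).

Standard algorithm: 210^3 = 9261000 multiplications
Strassen's algorithm: 7^(log2(256)) = 7^8 = 5764801 multiplications
Savings: 9261000 - 5764801 = 3496199 multiplications

Standard: 9261000 multiplications (210^3). Strassen: 5764801 multiplications (7^8, after padding to 256x256). Strassen reduces 8 recursive multiplications to 7 at each level.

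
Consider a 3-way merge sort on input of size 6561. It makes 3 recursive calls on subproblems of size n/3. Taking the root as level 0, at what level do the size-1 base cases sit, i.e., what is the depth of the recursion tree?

For divide and conquer with division factor 3:

Problem sizes at each level:
Level 0: 6561
Level 1: 2187
Level 2: 729
Level 3: 243
Level 4: 81
Level 5: 27
Level 6: 9
Level 7: 3
Level 8: 1

The root is level 0 and the size-1 base case is level 8 (the tree spans levels 0 through 8, i.e. 9 levels counting the root), so the depth is the number of divisions: log_3(6561) = 8

The recursion tree depth is log_3(6561) = 8. At each level, the problem size is divided by 3, so it takes 8 divisions to reduce to a base case of size 1. The algorithm makes 3 recursive calls at each level.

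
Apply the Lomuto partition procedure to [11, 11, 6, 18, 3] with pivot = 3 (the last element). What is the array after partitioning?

Lomuto partition with pivot = 3:

Initial array: [11, 11, 6, 18, 3]

arr[0]=11 > 3: no swap
arr[1]=11 > 3: no swap
arr[2]=6 > 3: no swap
arr[3]=18 > 3: no swap

Place pivot at position 0: [3, 11, 6, 18, 11]
Pivot position: 0

After partitioning with pivot 3, the array becomes [3, 11, 6, 18, 11]. The pivot is placed at index 0. All elements to the left of the pivot are <= 3, and all elements to the right are > 3.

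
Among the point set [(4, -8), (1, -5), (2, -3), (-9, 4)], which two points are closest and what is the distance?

Computing all pairwise distances among 4 points:

d((4, -8), (1, -5)) = 4.2426
d((4, -8), (2, -3)) = 5.3852
d((4, -8), (-9, 4)) = 17.6918
d((1, -5), (2, -3)) = 2.2361 <-- minimum
d((1, -5), (-9, 4)) = 13.4536
d((2, -3), (-9, 4)) = 13.0384

Closest pair: (1, -5) and (2, -3) with distance 2.2361

The closest pair is (1, -5) and (2, -3) with Euclidean distance 2.2361. For 4 points, brute-force pairwise comparison is shown above. For large n, the divide-and-conquer algorithm (sort by x, recurse on halves, check the dividing strip) achieves O(n log n).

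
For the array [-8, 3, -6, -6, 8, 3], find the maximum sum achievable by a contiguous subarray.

Using Kadane's algorithm on [-8, 3, -6, -6, 8, 3]:

Scanning through the array:
Position 1 (value 3): max_ending_here = 3, max_so_far = 3
Position 2 (value -6): max_ending_here = -3, max_so_far = 3
Position 3 (value -6): max_ending_here = -6, max_so_far = 3
Position 4 (value 8): max_ending_here = 8, max_so_far = 8
Position 5 (value 3): max_ending_here = 11, max_so_far = 11

Maximum subarray: [8, 3]
Maximum sum: 11

The maximum subarray is [8, 3] with sum 11. This subarray runs from index 4 to index 5.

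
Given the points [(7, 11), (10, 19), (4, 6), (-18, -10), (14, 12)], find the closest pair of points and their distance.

Computing all pairwise distances among 5 points:

d((7, 11), (10, 19)) = 8.544
d((7, 11), (4, 6)) = 5.831 <-- minimum
d((7, 11), (-18, -10)) = 32.6497
d((7, 11), (14, 12)) = 7.0711
d((10, 19), (4, 6)) = 14.3178
d((10, 19), (-18, -10)) = 40.3113
d((10, 19), (14, 12)) = 8.0623
d((4, 6), (-18, -10)) = 27.2029
d((4, 6), (14, 12)) = 11.6619
d((-18, -10), (14, 12)) = 38.833

Closest pair: (7, 11) and (4, 6) with distance 5.831

The closest pair is (7, 11) and (4, 6) with Euclidean distance 5.831. For 5 points, brute-force pairwise comparison is shown above. For large n, the divide-and-conquer algorithm (sort by x, recurse on halves, check the dividing strip) achieves O(n log n).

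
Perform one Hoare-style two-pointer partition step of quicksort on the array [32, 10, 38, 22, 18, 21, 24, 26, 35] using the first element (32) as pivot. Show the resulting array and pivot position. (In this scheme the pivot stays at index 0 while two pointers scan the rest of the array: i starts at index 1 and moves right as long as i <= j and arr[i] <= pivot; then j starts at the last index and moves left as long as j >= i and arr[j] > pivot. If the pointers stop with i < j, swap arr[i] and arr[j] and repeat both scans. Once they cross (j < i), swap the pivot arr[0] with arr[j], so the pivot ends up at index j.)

Hoare-style two-pointer partition with pivot = 32:

Initial array: [32, 10, 38, 22, 18, 21, 24, 26, 35]

Pointers start at i = 1, j = 8.
i stops at index 2 (arr[2]=38 > 32), j stops at index 7 (arr[7]=26 <= 32): swap arr[2] and arr[7], array becomes [32, 10, 26, 22, 18, 21, 24, 38, 35]
i ends at 7, j ends at 6: the pointers have crossed (j < i), so scanning stops.

Swap pivot arr[0] with arr[6] to place pivot at position 6: [24, 10, 26, 22, 18, 21, 32, 38, 35]
Pivot position: 6

After partitioning with pivot 32, the array becomes [24, 10, 26, 22, 18, 21, 32, 38, 35]. The pivot is placed at index 6. All elements to the left of the pivot are <= 32, and all elements to the right are > 32.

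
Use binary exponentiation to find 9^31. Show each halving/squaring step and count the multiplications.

Computing 9^31 by squaring (build up from 9^1; each line after the first costs one multiplication):

9^1 = 9
9^2 = (9^1)^2 = 9^2 = 81
9^3 = 9 * 9^2 = 9 * 81 = 729
9^6 = (9^3)^2 = 729^2 = 531441
9^7 = 9 * 9^6 = 9 * 531441 = 4782969
9^14 = (9^7)^2 = 4782969^2 = 22876792454961
9^15 = 9 * 9^14 = 9 * 22876792454961 = 205891132094649
9^30 = (9^15)^2 = 205891132094649^2 = 42391158275216203514294433201
9^31 = 9 * 9^30 = 9 * 42391158275216203514294433201 = 381520424476945831628649898809

Result: 381520424476945831628649898809
Multiplications needed: 8 (8 lines after 9^1)

9^31 = 381520424476945831628649898809. Using exponentiation by squaring, this requires 8 multiplications. The key idea: if the exponent is even, square the half-power; if odd, multiply by the base once.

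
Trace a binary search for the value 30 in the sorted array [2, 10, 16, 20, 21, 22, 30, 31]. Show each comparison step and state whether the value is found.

Binary search for 30 in [2, 10, 16, 20, 21, 22, 30, 31]:

lo=0, hi=7, mid=3, arr[mid]=20 -> 20 < 30, search right half
lo=4, hi=7, mid=5, arr[mid]=22 -> 22 < 30, search right half
lo=6, hi=7, mid=6, arr[mid]=30 -> Found target at index 6!

Binary search finds 30 at index 6 after 3 comparisons. The search repeatedly halves the search space by comparing with the middle element.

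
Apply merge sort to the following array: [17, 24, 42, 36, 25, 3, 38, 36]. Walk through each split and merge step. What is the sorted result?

Merge sort trace:

Split: [17, 24, 42, 36, 25, 3, 38, 36] -> [17, 24, 42, 36] and [25, 3, 38, 36]
  Split: [17, 24, 42, 36] -> [17, 24] and [42, 36]
    Split: [17, 24] -> [17] and [24]
    Merge: [17] + [24] -> [17, 24]
    Split: [42, 36] -> [42] and [36]
    Merge: [42] + [36] -> [36, 42]
  Merge: [17, 24] + [36, 42] -> [17, 24, 36, 42]
  Split: [25, 3, 38, 36] -> [25, 3] and [38, 36]
    Split: [25, 3] -> [25] and [3]
    Merge: [25] + [3] -> [3, 25]
    Split: [38, 36] -> [38] and [36]
    Merge: [38] + [36] -> [36, 38]
  Merge: [3, 25] + [36, 38] -> [3, 25, 36, 38]
Merge: [17, 24, 36, 42] + [3, 25, 36, 38] -> [3, 17, 24, 25, 36, 36, 38, 42]

Final sorted array: [3, 17, 24, 25, 36, 36, 38, 42]

The merge sort proceeds by recursively splitting the array and merging sorted halves.
After all merges, the sorted array is [3, 17, 24, 25, 36, 36, 38, 42].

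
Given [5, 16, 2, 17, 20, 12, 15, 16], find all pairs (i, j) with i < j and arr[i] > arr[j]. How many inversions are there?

Finding inversions in [5, 16, 2, 17, 20, 12, 15, 16]:

(0, 2): arr[0]=5 > arr[2]=2
(1, 2): arr[1]=16 > arr[2]=2
(1, 5): arr[1]=16 > arr[5]=12
(1, 6): arr[1]=16 > arr[6]=15
(3, 5): arr[3]=17 > arr[5]=12
(3, 6): arr[3]=17 > arr[6]=15
(3, 7): arr[3]=17 > arr[7]=16
(4, 5): arr[4]=20 > arr[5]=12
(4, 6): arr[4]=20 > arr[6]=15
(4, 7): arr[4]=20 > arr[7]=16

Total inversions: 10

The array has 10 inversion(s): (0,2), (1,2), (1,5), (1,6), (3,5), (3,6), (3,7), (4,5), (4,6), (4,7). Each pair (i,j) satisfies i < j and arr[i] > arr[j].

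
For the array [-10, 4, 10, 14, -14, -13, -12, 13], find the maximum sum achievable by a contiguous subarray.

Using Kadane's algorithm on [-10, 4, 10, 14, -14, -13, -12, 13]:

Scanning through the array:
Position 1 (value 4): max_ending_here = 4, max_so_far = 4
Position 2 (value 10): max_ending_here = 14, max_so_far = 14
Position 3 (value 14): max_ending_here = 28, max_so_far = 28
Position 4 (value -14): max_ending_here = 14, max_so_far = 28
Position 5 (value -13): max_ending_here = 1, max_so_far = 28
Position 6 (value -12): max_ending_here = -11, max_so_far = 28
Position 7 (value 13): max_ending_here = 13, max_so_far = 28

Maximum subarray: [4, 10, 14]
Maximum sum: 28

The maximum subarray is [4, 10, 14] with sum 28. This subarray runs from index 1 to index 3.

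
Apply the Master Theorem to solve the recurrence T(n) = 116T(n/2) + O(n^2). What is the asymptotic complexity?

Master Theorem for T(n) = 116T(n/2) + O(n^2):

a = 116, b = 2, c = 2
log_b(a) = log_2(116) = 6.8580

Case 1: c = 2 < log_2(116) = 6.8580
T(n) = O(n^(log_2 116))

For T(n) = 116T(n/2) + O(n^2): log_2(116) = 6.8580. This is Case 1 of the Master Theorem (c < log_b(a), work dominated by leaves), giving O(n^(log_2 116)).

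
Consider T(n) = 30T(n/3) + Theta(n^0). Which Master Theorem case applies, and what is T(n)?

Master Theorem for T(n) = 30T(n/3) + O(n^0):

a = 30, b = 3, c = 0
log_b(a) = log_3(30) = 3.0959

Case 1: c = 0 < log_3(30) = 3.0959
T(n) = O(n^(log_3 30))

For T(n) = 30T(n/3) + O(n^0): log_3(30) = 3.0959. This is Case 1 of the Master Theorem (c < log_b(a), work dominated by leaves), giving O(n^(log_3 30)).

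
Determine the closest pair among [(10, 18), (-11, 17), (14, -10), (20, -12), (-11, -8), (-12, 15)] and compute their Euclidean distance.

Computing all pairwise distances among 6 points:

d((10, 18), (-11, 17)) = 21.0238
d((10, 18), (14, -10)) = 28.2843
d((10, 18), (20, -12)) = 31.6228
d((10, 18), (-11, -8)) = 33.4215
d((10, 18), (-12, 15)) = 22.2036
d((-11, 17), (14, -10)) = 36.7967
d((-11, 17), (20, -12)) = 42.45
d((-11, 17), (-11, -8)) = 25.0
d((-11, 17), (-12, 15)) = 2.2361 <-- minimum
d((14, -10), (20, -12)) = 6.3246
d((14, -10), (-11, -8)) = 25.0799
d((14, -10), (-12, 15)) = 36.0694
d((20, -12), (-11, -8)) = 31.257
d((20, -12), (-12, 15)) = 41.8688
d((-11, -8), (-12, 15)) = 23.0217

Closest pair: (-11, 17) and (-12, 15) with distance 2.2361

The closest pair is (-11, 17) and (-12, 15) with Euclidean distance 2.2361. For 6 points, brute-force pairwise comparison is shown above. For large n, the divide-and-conquer algorithm (sort by x, recurse on halves, check the dividing strip) achieves O(n log n).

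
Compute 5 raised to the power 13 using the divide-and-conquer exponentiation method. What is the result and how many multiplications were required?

Computing 5^13 by squaring (build up from 5^1; each line after the first costs one multiplication):

5^1 = 5
5^2 = (5^1)^2 = 5^2 = 25
5^3 = 5 * 5^2 = 5 * 25 = 125
5^6 = (5^3)^2 = 125^2 = 15625
5^12 = (5^6)^2 = 15625^2 = 244140625
5^13 = 5 * 5^12 = 5 * 244140625 = 1220703125

Result: 1220703125
Multiplications needed: 5 (5 lines after 5^1)

5^13 = 1220703125. Using exponentiation by squaring, this requires 5 multiplications. The key idea: if the exponent is even, square the half-power; if odd, multiply by the base once.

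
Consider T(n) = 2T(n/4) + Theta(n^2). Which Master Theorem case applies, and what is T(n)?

Master Theorem for T(n) = 2T(n/4) + O(n^2):

a = 2, b = 4, c = 2
log_b(a) = log_4(2) = 0.5000

Case 3: c = 2 > log_4(2) = 0.5000
T(n) = O(n^2) = O(n^2)

For T(n) = 2T(n/4) + O(n^2): log_4(2) = 0.5000. This is Case 3 of the Master Theorem (c > log_b(a), work dominated by root), giving O(n^2).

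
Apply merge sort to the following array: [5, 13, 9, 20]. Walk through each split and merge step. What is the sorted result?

Merge sort trace:

Split: [5, 13, 9, 20] -> [5, 13] and [9, 20]
  Split: [5, 13] -> [5] and [13]
  Merge: [5] + [13] -> [5, 13]
  Split: [9, 20] -> [9] and [20]
  Merge: [9] + [20] -> [9, 20]
Merge: [5, 13] + [9, 20] -> [5, 9, 13, 20]

Final sorted array: [5, 9, 13, 20]

The merge sort proceeds by recursively splitting the array and merging sorted halves.
After all merges, the sorted array is [5, 9, 13, 20].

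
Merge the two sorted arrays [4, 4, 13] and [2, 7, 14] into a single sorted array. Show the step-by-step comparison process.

Merging process:

Compare 4 vs 2: take 2 from right. Merged: [2]
Compare 4 vs 7: take 4 from left. Merged: [2, 4]
Compare 4 vs 7: take 4 from left. Merged: [2, 4, 4]
Compare 13 vs 7: take 7 from right. Merged: [2, 4, 4, 7]
Compare 13 vs 14: take 13 from left. Merged: [2, 4, 4, 7, 13]
Append remaining from right: [14]. Merged: [2, 4, 4, 7, 13, 14]

Final merged array: [2, 4, 4, 7, 13, 14]
Total comparisons: 5

The merged array is [2, 4, 4, 7, 13, 14], requiring 5 comparisons. The merge step runs in O(n) time where n is the total number of elements.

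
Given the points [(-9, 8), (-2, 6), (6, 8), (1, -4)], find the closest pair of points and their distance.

Computing all pairwise distances among 4 points:

d((-9, 8), (-2, 6)) = 7.2801 <-- minimum
d((-9, 8), (6, 8)) = 15.0
d((-9, 8), (1, -4)) = 15.6205
d((-2, 6), (6, 8)) = 8.2462
d((-2, 6), (1, -4)) = 10.4403
d((6, 8), (1, -4)) = 13.0

Closest pair: (-9, 8) and (-2, 6) with distance 7.2801

The closest pair is (-9, 8) and (-2, 6) with Euclidean distance 7.2801. For 4 points, brute-force pairwise comparison is shown above. For large n, the divide-and-conquer algorithm (sort by x, recurse on halves, check the dividing strip) achieves O(n log n).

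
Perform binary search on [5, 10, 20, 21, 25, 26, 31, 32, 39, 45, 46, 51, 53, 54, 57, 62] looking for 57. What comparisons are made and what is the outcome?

Binary search for 57 in [5, 10, 20, 21, 25, 26, 31, 32, 39, 45, 46, 51, 53, 54, 57, 62]:

lo=0, hi=15, mid=7, arr[mid]=32 -> 32 < 57, search right half
lo=8, hi=15, mid=11, arr[mid]=51 -> 51 < 57, search right half
lo=12, hi=15, mid=13, arr[mid]=54 -> 54 < 57, search right half
lo=14, hi=15, mid=14, arr[mid]=57 -> Found target at index 14!

Binary search finds 57 at index 14 after 4 comparisons. The search repeatedly halves the search space by comparing with the middle element.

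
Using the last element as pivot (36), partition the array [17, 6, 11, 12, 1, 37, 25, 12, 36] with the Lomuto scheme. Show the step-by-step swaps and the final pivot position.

Lomuto partition with pivot = 36:

Initial array: [17, 6, 11, 12, 1, 37, 25, 12, 36]

arr[0]=17 <= 36: swap with position 0, array becomes [17, 6, 11, 12, 1, 37, 25, 12, 36]
arr[1]=6 <= 36: swap with position 1, array becomes [17, 6, 11, 12, 1, 37, 25, 12, 36]
arr[2]=11 <= 36: swap with position 2, array becomes [17, 6, 11, 12, 1, 37, 25, 12, 36]
arr[3]=12 <= 36: swap with position 3, array becomes [17, 6, 11, 12, 1, 37, 25, 12, 36]
arr[4]=1 <= 36: swap with position 4, array becomes [17, 6, 11, 12, 1, 37, 25, 12, 36]
arr[5]=37 > 36: no swap
arr[6]=25 <= 36: swap with position 5, array becomes [17, 6, 11, 12, 1, 25, 37, 12, 36]
arr[7]=12 <= 36: swap with position 6, array becomes [17, 6, 11, 12, 1, 25, 12, 37, 36]

Place pivot at position 7: [17, 6, 11, 12, 1, 25, 12, 36, 37]
Pivot position: 7

After partitioning with pivot 36, the array becomes [17, 6, 11, 12, 1, 25, 12, 36, 37]. The pivot is placed at index 7. All elements to the left of the pivot are <= 36, and all elements to the right are > 36.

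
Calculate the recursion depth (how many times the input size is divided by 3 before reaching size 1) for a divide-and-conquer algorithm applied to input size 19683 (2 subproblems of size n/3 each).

For divide and conquer with division factor 3:

Problem sizes at each level:
Level 0: 19683
Level 1: 6561
Level 2: 2187
Level 3: 729
Level 4: 243
Level 5: 81
Level 6: 27
Level 7: 9
Level 8: 3
Level 9: 1

The root is level 0 and the size-1 base case is level 9 (the tree spans levels 0 through 9, i.e. 10 levels counting the root), so the depth is the number of divisions: log_3(19683) = 9

The recursion tree depth is log_3(19683) = 9. At each level, the problem size is divided by 3, so it takes 9 divisions to reduce to a base case of size 1. The algorithm makes 2 recursive calls at each level.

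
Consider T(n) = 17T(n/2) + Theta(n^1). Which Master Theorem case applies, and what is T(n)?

Master Theorem for T(n) = 17T(n/2) + O(n^1):

a = 17, b = 2, c = 1
log_b(a) = log_2(17) = 4.0875

Case 1: c = 1 < log_2(17) = 4.0875
T(n) = O(n^(log_2 17))

For T(n) = 17T(n/2) + O(n^1): log_2(17) = 4.0875. This is Case 1 of the Master Theorem (c < log_b(a), work dominated by leaves), giving O(n^(log_2 17)).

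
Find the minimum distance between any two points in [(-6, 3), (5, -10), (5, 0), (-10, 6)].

Computing all pairwise distances among 4 points:

d((-6, 3), (5, -10)) = 17.0294
d((-6, 3), (5, 0)) = 11.4018
d((-6, 3), (-10, 6)) = 5.0 <-- minimum
d((5, -10), (5, 0)) = 10.0
d((5, -10), (-10, 6)) = 21.9317
d((5, 0), (-10, 6)) = 16.1555

Closest pair: (-6, 3) and (-10, 6) with distance 5.0

The closest pair is (-6, 3) and (-10, 6) with Euclidean distance 5.0. For 4 points, brute-force pairwise comparison is shown above. For large n, the divide-and-conquer algorithm (sort by x, recurse on halves, check the dividing strip) achieves O(n log n).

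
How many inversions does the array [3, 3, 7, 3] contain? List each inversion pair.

Finding inversions in [3, 3, 7, 3]:

(2, 3): arr[2]=7 > arr[3]=3

Total inversions: 1

The array has 1 inversion(s): (2,3). Each pair (i,j) satisfies i < j and arr[i] > arr[j].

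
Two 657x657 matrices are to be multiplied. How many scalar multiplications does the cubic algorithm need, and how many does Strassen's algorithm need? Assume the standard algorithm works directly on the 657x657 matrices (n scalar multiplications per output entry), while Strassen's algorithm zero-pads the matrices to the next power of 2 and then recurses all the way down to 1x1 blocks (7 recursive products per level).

Matrix multiplication for 657x657 matrices:

Strassen's algorithm requires power-of-2 dimensions. Pad 657x657 to 1024x1024 (next power of 2).

Standard algorithm: 657^3 = 283593393 multiplications
Strassen's algorithm: 7^(log2(1024)) = 7^10 = 282475249 multiplications
Savings: 283593393 - 282475249 = 1118144 multiplications

Standard: 283593393 multiplications (657^3). Strassen: 282475249 multiplications (7^10, after padding to 1024x1024). Strassen reduces 8 recursive multiplications to 7 at each level.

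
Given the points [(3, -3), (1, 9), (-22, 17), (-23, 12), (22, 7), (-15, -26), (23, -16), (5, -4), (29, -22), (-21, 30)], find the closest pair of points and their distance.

Computing all pairwise distances among 10 points:

d((3, -3), (1, 9)) = 12.1655
d((3, -3), (-22, 17)) = 32.0156
d((3, -3), (-23, 12)) = 30.0167
d((3, -3), (22, 7)) = 21.4709
d((3, -3), (-15, -26)) = 29.2062
d((3, -3), (23, -16)) = 23.8537
d((3, -3), (5, -4)) = 2.2361 <-- minimum
d((3, -3), (29, -22)) = 32.2025
d((3, -3), (-21, 30)) = 40.8044
d((1, 9), (-22, 17)) = 24.3516
d((1, 9), (-23, 12)) = 24.1868
d((1, 9), (22, 7)) = 21.095
d((1, 9), (-15, -26)) = 38.4838
d((1, 9), (23, -16)) = 33.3017
d((1, 9), (5, -4)) = 13.6015
d((1, 9), (29, -22)) = 41.7732
d((1, 9), (-21, 30)) = 30.4138
d((-22, 17), (-23, 12)) = 5.099
d((-22, 17), (22, 7)) = 45.1221
d((-22, 17), (-15, -26)) = 43.566
d((-22, 17), (23, -16)) = 55.8032
d((-22, 17), (5, -4)) = 34.2053
d((-22, 17), (29, -22)) = 64.2028
d((-22, 17), (-21, 30)) = 13.0384
d((-23, 12), (22, 7)) = 45.2769
d((-23, 12), (-15, -26)) = 38.833
d((-23, 12), (23, -16)) = 53.8516
d((-23, 12), (5, -4)) = 32.249
d((-23, 12), (29, -22)) = 62.1289
d((-23, 12), (-21, 30)) = 18.1108
d((22, 7), (-15, -26)) = 49.5782
d((22, 7), (23, -16)) = 23.0217
d((22, 7), (5, -4)) = 20.2485
d((22, 7), (29, -22)) = 29.8329
d((22, 7), (-21, 30)) = 48.7647
d((-15, -26), (23, -16)) = 39.2938
d((-15, -26), (5, -4)) = 29.7321
d((-15, -26), (29, -22)) = 44.1814
d((-15, -26), (-21, 30)) = 56.3205
d((23, -16), (5, -4)) = 21.6333
d((23, -16), (29, -22)) = 8.4853
d((23, -16), (-21, 30)) = 63.6553
d((5, -4), (29, -22)) = 30.0
d((5, -4), (-21, 30)) = 42.8019
d((29, -22), (-21, 30)) = 72.1388

Closest pair: (3, -3) and (5, -4) with distance 2.2361

The closest pair is (3, -3) and (5, -4) with Euclidean distance 2.2361. For 10 points, brute-force pairwise comparison is shown above. For large n, the divide-and-conquer algorithm (sort by x, recurse on halves, check the dividing strip) achieves O(n log n).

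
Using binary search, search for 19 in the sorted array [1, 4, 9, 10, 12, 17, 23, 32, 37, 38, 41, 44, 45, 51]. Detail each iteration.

Binary search for 19 in [1, 4, 9, 10, 12, 17, 23, 32, 37, 38, 41, 44, 45, 51]:

lo=0, hi=13, mid=6, arr[mid]=23 -> 23 > 19, search left half
lo=0, hi=5, mid=2, arr[mid]=9 -> 9 < 19, search right half
lo=3, hi=5, mid=4, arr[mid]=12 -> 12 < 19, search right half
lo=5, hi=5, mid=5, arr[mid]=17 -> 17 < 19, search right half
lo=6 > hi=5, target 19 not found

Binary search determines that 19 is not in the array after 4 comparisons. The search space was exhausted without finding the target.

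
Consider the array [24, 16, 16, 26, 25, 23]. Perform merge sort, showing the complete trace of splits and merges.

Merge sort trace:

Split: [24, 16, 16, 26, 25, 23] -> [24, 16, 16] and [26, 25, 23]
  Split: [24, 16, 16] -> [24] and [16, 16]
    Split: [16, 16] -> [16] and [16]
    Merge: [16] + [16] -> [16, 16]
  Merge: [24] + [16, 16] -> [16, 16, 24]
  Split: [26, 25, 23] -> [26] and [25, 23]
    Split: [25, 23] -> [25] and [23]
    Merge: [25] + [23] -> [23, 25]
  Merge: [26] + [23, 25] -> [23, 25, 26]
Merge: [16, 16, 24] + [23, 25, 26] -> [16, 16, 23, 24, 25, 26]

Final sorted array: [16, 16, 23, 24, 25, 26]

The merge sort proceeds by recursively splitting the array and merging sorted halves.
After all merges, the sorted array is [16, 16, 23, 24, 25, 26].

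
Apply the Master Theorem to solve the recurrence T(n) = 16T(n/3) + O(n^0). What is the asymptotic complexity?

Master Theorem for T(n) = 16T(n/3) + O(n^0):

a = 16, b = 3, c = 0
log_b(a) = log_3(16) = 2.5237

Case 1: c = 0 < log_3(16) = 2.5237
T(n) = O(n^(log_3 16))

For T(n) = 16T(n/3) + O(n^0): log_3(16) = 2.5237. This is Case 1 of the Master Theorem (c < log_b(a), work dominated by leaves), giving O(n^(log_3 16)).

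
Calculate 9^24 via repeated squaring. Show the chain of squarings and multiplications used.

Computing 9^24 by squaring (build up from 9^1; each line after the first costs one multiplication):

9^1 = 9
9^2 = (9^1)^2 = 9^2 = 81
9^3 = 9 * 9^2 = 9 * 81 = 729
9^6 = (9^3)^2 = 729^2 = 531441
9^12 = (9^6)^2 = 531441^2 = 282429536481
9^24 = (9^12)^2 = 282429536481^2 = 79766443076872509863361

Result: 79766443076872509863361
Multiplications needed: 5 (5 lines after 9^1)

9^24 = 79766443076872509863361. Using exponentiation by squaring, this requires 5 multiplications. The key idea: if the exponent is even, square the half-power; if odd, multiply by the base once.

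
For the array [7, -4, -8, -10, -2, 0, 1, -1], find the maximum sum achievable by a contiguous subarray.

Using Kadane's algorithm on [7, -4, -8, -10, -2, 0, 1, -1]:

Scanning through the array:
Position 1 (value -4): max_ending_here = 3, max_so_far = 7
Position 2 (value -8): max_ending_here = -5, max_so_far = 7
Position 3 (value -10): max_ending_here = -10, max_so_far = 7
Position 4 (value -2): max_ending_here = -2, max_so_far = 7
Position 5 (value 0): max_ending_here = 0, max_so_far = 7
Position 6 (value 1): max_ending_here = 1, max_so_far = 7
Position 7 (value -1): max_ending_here = 0, max_so_far = 7

Maximum subarray: [7]
Maximum sum: 7

The maximum subarray is [7] with sum 7. This subarray runs from index 0 to index 0.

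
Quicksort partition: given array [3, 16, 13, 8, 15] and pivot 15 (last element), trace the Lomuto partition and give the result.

Lomuto partition with pivot = 15:

Initial array: [3, 16, 13, 8, 15]

arr[0]=3 <= 15: swap with position 0, array becomes [3, 16, 13, 8, 15]
arr[1]=16 > 15: no swap
arr[2]=13 <= 15: swap with position 1, array becomes [3, 13, 16, 8, 15]
arr[3]=8 <= 15: swap with position 2, array becomes [3, 13, 8, 16, 15]

Place pivot at position 3: [3, 13, 8, 15, 16]
Pivot position: 3

After partitioning with pivot 15, the array becomes [3, 13, 8, 15, 16]. The pivot is placed at index 3. All elements to the left of the pivot are <= 15, and all elements to the right are > 15.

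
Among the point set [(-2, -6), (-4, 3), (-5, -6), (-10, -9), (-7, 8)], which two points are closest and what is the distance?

Computing all pairwise distances among 5 points:

d((-2, -6), (-4, 3)) = 9.2195
d((-2, -6), (-5, -6)) = 3.0 <-- minimum
d((-2, -6), (-10, -9)) = 8.544
d((-2, -6), (-7, 8)) = 14.8661
d((-4, 3), (-5, -6)) = 9.0554
d((-4, 3), (-10, -9)) = 13.4164
d((-4, 3), (-7, 8)) = 5.831
d((-5, -6), (-10, -9)) = 5.831
d((-5, -6), (-7, 8)) = 14.1421
d((-10, -9), (-7, 8)) = 17.2627

Closest pair: (-2, -6) and (-5, -6) with distance 3.0

The closest pair is (-2, -6) and (-5, -6) with Euclidean distance 3.0. For 5 points, brute-force pairwise comparison is shown above. For large n, the divide-and-conquer algorithm (sort by x, recurse on halves, check the dividing strip) achieves O(n log n).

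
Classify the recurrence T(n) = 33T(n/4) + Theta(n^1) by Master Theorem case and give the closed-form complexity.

Master Theorem for T(n) = 33T(n/4) + O(n^1):

a = 33, b = 4, c = 1
log_b(a) = log_4(33) = 2.5222

Case 1: c = 1 < log_4(33) = 2.5222
T(n) = O(n^(log_4 33))

For T(n) = 33T(n/4) + O(n^1): log_4(33) = 2.5222. This is Case 1 of the Master Theorem (c < log_b(a), work dominated by leaves), giving O(n^(log_4 33)).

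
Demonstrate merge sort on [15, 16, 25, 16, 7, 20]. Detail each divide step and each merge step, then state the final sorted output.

Merge sort trace:

Split: [15, 16, 25, 16, 7, 20] -> [15, 16, 25] and [16, 7, 20]
  Split: [15, 16, 25] -> [15] and [16, 25]
    Split: [16, 25] -> [16] and [25]
    Merge: [16] + [25] -> [16, 25]
  Merge: [15] + [16, 25] -> [15, 16, 25]
  Split: [16, 7, 20] -> [16] and [7, 20]
    Split: [7, 20] -> [7] and [20]
    Merge: [7] + [20] -> [7, 20]
  Merge: [16] + [7, 20] -> [7, 16, 20]
Merge: [15, 16, 25] + [7, 16, 20] -> [7, 15, 16, 16, 20, 25]

Final sorted array: [7, 15, 16, 16, 20, 25]

The merge sort proceeds by recursively splitting the array and merging sorted halves.
After all merges, the sorted array is [7, 15, 16, 16, 20, 25].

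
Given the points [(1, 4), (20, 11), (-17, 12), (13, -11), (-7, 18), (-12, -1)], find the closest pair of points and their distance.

Computing all pairwise distances among 6 points:

d((1, 4), (20, 11)) = 20.2485
d((1, 4), (-17, 12)) = 19.6977
d((1, 4), (13, -11)) = 19.2094
d((1, 4), (-7, 18)) = 16.1245
d((1, 4), (-12, -1)) = 13.9284
d((20, 11), (-17, 12)) = 37.0135
d((20, 11), (13, -11)) = 23.0868
d((20, 11), (-7, 18)) = 27.8927
d((20, 11), (-12, -1)) = 34.176
d((-17, 12), (13, -11)) = 37.8021
d((-17, 12), (-7, 18)) = 11.6619 <-- minimum
d((-17, 12), (-12, -1)) = 13.9284
d((13, -11), (-7, 18)) = 35.2278
d((13, -11), (-12, -1)) = 26.9258
d((-7, 18), (-12, -1)) = 19.6469

Closest pair: (-17, 12) and (-7, 18) with distance 11.6619

The closest pair is (-17, 12) and (-7, 18) with Euclidean distance 11.6619. For 6 points, brute-force pairwise comparison is shown above. For large n, the divide-and-conquer algorithm (sort by x, recurse on halves, check the dividing strip) achieves O(n log n).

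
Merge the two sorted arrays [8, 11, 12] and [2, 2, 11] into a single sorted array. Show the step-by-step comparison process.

Merging process:

Compare 8 vs 2: take 2 from right. Merged: [2]
Compare 8 vs 2: take 2 from right. Merged: [2, 2]
Compare 8 vs 11: take 8 from left. Merged: [2, 2, 8]
Compare 11 vs 11: take 11 from left. Merged: [2, 2, 8, 11]
Compare 12 vs 11: take 11 from right. Merged: [2, 2, 8, 11, 11]
Append remaining from left: [12]. Merged: [2, 2, 8, 11, 11, 12]

Final merged array: [2, 2, 8, 11, 11, 12]
Total comparisons: 5

The merged array is [2, 2, 8, 11, 11, 12], requiring 5 comparisons. The merge step runs in O(n) time where n is the total number of elements.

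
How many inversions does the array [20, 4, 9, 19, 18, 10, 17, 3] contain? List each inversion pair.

Finding inversions in [20, 4, 9, 19, 18, 10, 17, 3]:

(0, 1): arr[0]=20 > arr[1]=4
(0, 2): arr[0]=20 > arr[2]=9
(0, 3): arr[0]=20 > arr[3]=19
(0, 4): arr[0]=20 > arr[4]=18
(0, 5): arr[0]=20 > arr[5]=10
(0, 6): arr[0]=20 > arr[6]=17
(0, 7): arr[0]=20 > arr[7]=3
(1, 7): arr[1]=4 > arr[7]=3
(2, 7): arr[2]=9 > arr[7]=3
(3, 4): arr[3]=19 > arr[4]=18
(3, 5): arr[3]=19 > arr[5]=10
(3, 6): arr[3]=19 > arr[6]=17
(3, 7): arr[3]=19 > arr[7]=3
(4, 5): arr[4]=18 > arr[5]=10
(4, 6): arr[4]=18 > arr[6]=17
(4, 7): arr[4]=18 > arr[7]=3
(5, 7): arr[5]=10 > arr[7]=3
(6, 7): arr[6]=17 > arr[7]=3

Total inversions: 18

The array has 18 inversion(s): (0,1), (0,2), (0,3), (0,4), (0,5), (0,6), (0,7), (1,7), (2,7), (3,4), (3,5), (3,6), (3,7), (4,5), (4,6), (4,7), (5,7), (6,7). Each pair (i,j) satisfies i < j and arr[i] > arr[j].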